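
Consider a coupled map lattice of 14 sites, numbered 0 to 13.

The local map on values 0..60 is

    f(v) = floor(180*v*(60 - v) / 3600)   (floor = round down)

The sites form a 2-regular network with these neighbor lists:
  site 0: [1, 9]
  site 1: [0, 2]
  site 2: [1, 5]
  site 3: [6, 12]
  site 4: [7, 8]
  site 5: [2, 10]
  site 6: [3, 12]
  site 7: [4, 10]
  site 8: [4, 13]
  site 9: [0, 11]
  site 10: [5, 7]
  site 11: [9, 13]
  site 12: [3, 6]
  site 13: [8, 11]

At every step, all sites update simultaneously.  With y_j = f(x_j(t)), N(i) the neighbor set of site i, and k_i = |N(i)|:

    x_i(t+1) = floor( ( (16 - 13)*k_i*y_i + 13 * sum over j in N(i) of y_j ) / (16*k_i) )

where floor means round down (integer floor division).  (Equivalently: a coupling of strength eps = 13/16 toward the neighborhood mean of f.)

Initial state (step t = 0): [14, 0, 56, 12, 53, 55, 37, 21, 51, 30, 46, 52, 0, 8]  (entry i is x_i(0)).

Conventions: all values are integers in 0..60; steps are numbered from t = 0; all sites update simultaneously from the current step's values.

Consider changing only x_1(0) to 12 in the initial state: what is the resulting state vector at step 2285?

Answer: [37, 38, 39, 38, 37, 39, 38, 37, 37, 37, 38, 37, 38, 37]
Key observation: The state at step 5, [37, 38, 39, 38, 37, 39, 38, 37, 37, 37, 38, 37, 38, 37], reappears at step 7: the system is in a cycle of period 2 from step 5 on.  Therefore the state at step 2285 equals the state at step 5 + ((2285 - 5) mod 2) = 5, which is [37, 38, 39, 38, 37, 39, 38, 37, 37, 37, 38, 37, 38, 37].

Derivation:
t=0: [14, 12, 56, 12, 53, 55, 37, 21, 51, 30, 46, 52, 0, 8]
t=1: [35, 22, 18, 22, 28, 19, 19, 27, 19, 29, 27, 30, 28, 20]
t=2: [42, 40, 39, 41, 41, 40, 41, 44, 41, 44, 41, 42, 40, 41]
t=3: [37, 38, 40, 38, 36, 39, 38, 37, 38, 36, 37, 36, 38, 37]
t=4: [42, 41, 40, 41, 41, 40, 41, 42, 42, 42, 41, 42, 41, 42]
t=5: [37, 38, 39, 38, 37, 39, 38, 37, 37, 37, 38, 37, 38, 37]
t=6: [41, 41, 40, 41, 42, 40, 41, 41, 42, 42, 41, 42, 41, 42]
t=7: [37, 38, 39, 38, 37, 39, 38, 37, 37, 37, 38, 37, 38, 37]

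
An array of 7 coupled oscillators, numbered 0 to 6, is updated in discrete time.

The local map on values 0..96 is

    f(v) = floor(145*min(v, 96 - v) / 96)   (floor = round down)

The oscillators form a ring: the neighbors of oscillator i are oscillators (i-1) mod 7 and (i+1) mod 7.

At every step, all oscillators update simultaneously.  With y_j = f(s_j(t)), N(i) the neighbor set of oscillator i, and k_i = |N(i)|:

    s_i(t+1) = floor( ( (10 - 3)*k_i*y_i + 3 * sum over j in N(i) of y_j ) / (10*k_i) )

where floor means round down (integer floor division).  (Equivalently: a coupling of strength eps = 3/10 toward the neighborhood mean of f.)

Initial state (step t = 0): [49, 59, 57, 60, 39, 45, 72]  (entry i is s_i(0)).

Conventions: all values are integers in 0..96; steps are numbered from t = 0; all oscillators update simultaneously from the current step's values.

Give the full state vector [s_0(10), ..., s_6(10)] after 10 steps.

Simulating step by step:
t=0: [49, 59, 57, 60, 39, 45, 72]
t=1: [62, 57, 56, 55, 58, 61, 45]
t=2: [54, 57, 59, 60, 56, 55, 62]
t=3: [60, 58, 55, 55, 59, 59, 54]
t=4: [55, 57, 60, 60, 55, 56, 60]
t=5: [59, 57, 54, 55, 59, 59, 55]
t=6: [56, 58, 61, 60, 55, 55, 59]
t=7: [58, 56, 53, 54, 59, 60, 56]
t=8: [57, 60, 63, 61, 56, 55, 58]
t=9: [57, 53, 50, 52, 58, 60, 57]
t=10: [58, 63, 67, 65, 57, 55, 57]

Answer: [58, 63, 67, 65, 57, 55, 57]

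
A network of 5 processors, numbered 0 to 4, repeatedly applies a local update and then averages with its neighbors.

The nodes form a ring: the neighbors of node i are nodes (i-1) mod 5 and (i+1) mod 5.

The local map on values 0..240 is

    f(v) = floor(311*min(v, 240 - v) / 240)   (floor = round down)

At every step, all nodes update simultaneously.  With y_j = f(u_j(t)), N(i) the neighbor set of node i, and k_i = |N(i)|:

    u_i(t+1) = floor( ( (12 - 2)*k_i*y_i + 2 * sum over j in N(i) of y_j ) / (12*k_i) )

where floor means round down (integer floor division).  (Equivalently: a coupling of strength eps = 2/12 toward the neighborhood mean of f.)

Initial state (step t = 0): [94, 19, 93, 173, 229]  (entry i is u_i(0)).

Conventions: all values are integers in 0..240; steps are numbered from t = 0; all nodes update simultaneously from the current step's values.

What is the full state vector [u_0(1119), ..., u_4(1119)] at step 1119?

Answer: [150, 150, 150, 150, 150]
Key observation: The state at step 35, [150, 150, 150, 150, 150], reappears at step 37: the system is in a cycle of period 2 from step 35 on.  Therefore the state at step 1119 equals the state at step 35 + ((1119 - 35) mod 2) = 35, which is [150, 150, 150, 150, 150].

Derivation:
t=0: [94, 19, 93, 173, 229]
t=1: [104, 40, 109, 82, 28]
t=2: [118, 65, 130, 103, 50]
t=3: [139, 94, 136, 128, 77]
t=4: [126, 122, 133, 140, 105]
t=5: [146, 150, 138, 130, 136]
t=6: [121, 117, 131, 140, 133]
t=7: [152, 150, 140, 130, 138]
t=8: [115, 116, 129, 140, 131]
t=9: [148, 149, 142, 131, 140]
t=10: [119, 117, 126, 138, 129]
t=11: [152, 150, 146, 134, 143]
t=12: [115, 116, 121, 134, 125]
t=13: [149, 150, 152, 139, 148]
t=14: [117, 115, 115, 127, 119]
t=15: [151, 149, 148, 146, 153]
t=16: [114, 117, 119, 120, 113]
t=17: [147, 150, 153, 154, 146]
t=18: [119, 116, 112, 111, 120]
t=19: [153, 149, 145, 144, 153]
t=20: [112, 117, 122, 122, 113]
t=21: [145, 150, 151, 151, 146]
t=22: [122, 116, 115, 115, 120]
t=23: [152, 150, 149, 149, 154]
t=24: [113, 115, 116, 116, 111]
t=25: [146, 148, 149, 149, 143]
t=26: [121, 119, 117, 117, 124]
t=27: [153, 153, 151, 150, 150]
t=28: [112, 112, 114, 115, 115]
t=29: [145, 145, 147, 148, 148]
t=30: [122, 122, 120, 119, 119]
t=31: [152, 152, 154, 154, 153]
t=32: [113, 113, 111, 111, 112]
t=33: [145, 145, 143, 143, 144]
t=34: [123, 123, 124, 124, 124]
t=35: [150, 150, 150, 150, 150]
t=36: [116, 116, 116, 116, 116]
t=37: [150, 150, 150, 150, 150]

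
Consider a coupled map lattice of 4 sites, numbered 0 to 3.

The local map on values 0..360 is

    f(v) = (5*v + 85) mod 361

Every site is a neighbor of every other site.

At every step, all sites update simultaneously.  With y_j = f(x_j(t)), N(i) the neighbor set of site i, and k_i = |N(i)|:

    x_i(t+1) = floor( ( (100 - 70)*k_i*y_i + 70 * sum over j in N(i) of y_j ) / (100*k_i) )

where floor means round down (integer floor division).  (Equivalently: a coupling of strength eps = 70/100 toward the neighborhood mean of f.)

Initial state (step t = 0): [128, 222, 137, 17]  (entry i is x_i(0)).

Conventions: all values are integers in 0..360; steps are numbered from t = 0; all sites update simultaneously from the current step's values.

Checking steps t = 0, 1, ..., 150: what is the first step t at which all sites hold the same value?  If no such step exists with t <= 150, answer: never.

Answer: 4
Key observation: Synchronization is absorbing here: once all sites are equal they stay equal, and step 4 is the first all-equal step.

Derivation:
t=0: [128, 222, 137, 17]  (not all equal)
t=1: [77, 85, 80, 89]  (not all equal)
t=2: [135, 138, 136, 139]  (not all equal)
t=3: [47, 48, 47, 48]  (not all equal)
t=4: [322, 322, 322, 322]  (all equal)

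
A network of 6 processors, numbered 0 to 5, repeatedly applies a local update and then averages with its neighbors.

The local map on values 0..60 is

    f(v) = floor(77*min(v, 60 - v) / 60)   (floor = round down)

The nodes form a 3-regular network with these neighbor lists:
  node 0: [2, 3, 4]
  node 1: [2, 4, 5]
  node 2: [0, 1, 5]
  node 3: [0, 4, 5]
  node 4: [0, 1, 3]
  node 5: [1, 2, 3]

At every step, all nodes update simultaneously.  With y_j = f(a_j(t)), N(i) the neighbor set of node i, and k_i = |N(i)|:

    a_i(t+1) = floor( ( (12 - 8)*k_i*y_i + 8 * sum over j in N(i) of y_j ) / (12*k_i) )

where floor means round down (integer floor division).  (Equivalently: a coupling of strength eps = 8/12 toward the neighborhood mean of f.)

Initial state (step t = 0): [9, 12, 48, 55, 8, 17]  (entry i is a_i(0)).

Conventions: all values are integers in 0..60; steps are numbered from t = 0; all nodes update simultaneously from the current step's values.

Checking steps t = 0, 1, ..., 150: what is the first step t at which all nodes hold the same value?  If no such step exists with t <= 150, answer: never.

Answer: 12
Key observation: Synchronization is absorbing here: once all nodes are equal they stay equal, and step 12 is the first all-equal step.

Derivation:
t=0: [9, 12, 48, 55, 8, 17]  (not all equal)
t=1: [10, 15, 15, 11, 10, 15]  (not all equal)
t=2: [14, 17, 17, 14, 14, 17]  (not all equal)
t=3: [17, 20, 20, 17, 17, 20]  (not all equal)
t=4: [21, 24, 24, 21, 21, 24]  (not all equal)
t=5: [26, 29, 29, 26, 26, 29]  (not all equal)
t=6: [33, 36, 36, 33, 33, 36]  (not all equal)
t=7: [33, 30, 30, 33, 33, 30]  (not all equal)
t=8: [34, 37, 37, 34, 34, 37]  (not all equal)
t=9: [32, 29, 29, 32, 32, 29]  (not all equal)
t=10: [35, 36, 36, 35, 35, 36]  (not all equal)
t=11: [31, 30, 30, 31, 31, 30]  (not all equal)
t=12: [37, 37, 37, 37, 37, 37]  (all equal)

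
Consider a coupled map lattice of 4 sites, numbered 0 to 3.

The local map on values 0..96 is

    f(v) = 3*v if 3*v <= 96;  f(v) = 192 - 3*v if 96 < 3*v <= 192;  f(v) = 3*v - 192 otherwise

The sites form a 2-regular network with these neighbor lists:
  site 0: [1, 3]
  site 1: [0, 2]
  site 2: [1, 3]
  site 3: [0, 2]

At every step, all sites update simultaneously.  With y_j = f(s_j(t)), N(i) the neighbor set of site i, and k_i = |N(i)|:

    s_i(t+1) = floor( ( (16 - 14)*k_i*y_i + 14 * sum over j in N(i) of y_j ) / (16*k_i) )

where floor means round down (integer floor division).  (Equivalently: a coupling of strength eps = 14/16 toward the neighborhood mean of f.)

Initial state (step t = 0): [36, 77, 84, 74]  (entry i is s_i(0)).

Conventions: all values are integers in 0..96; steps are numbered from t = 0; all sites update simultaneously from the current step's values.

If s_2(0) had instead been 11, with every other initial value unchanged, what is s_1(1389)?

Answer: s_1(1389) = 34
Key observation: The state at step 7, [34, 64, 34, 64], reappears at step 11: the system is in a cycle of period 4 from step 7 on.  Therefore the state at step 1389 equals the state at step 7 + ((1389 - 7) mod 4) = 9, which is [40, 34, 40, 34].

Derivation:
t=0: [36, 77, 11, 74]
t=1: [40, 56, 34, 54]
t=2: [32, 73, 34, 74]
t=3: [36, 84, 36, 85]
t=4: [64, 81, 64, 81]
t=5: [44, 6, 44, 6]
t=6: [23, 54, 23, 54]
t=7: [34, 64, 34, 64]
t=8: [11, 78, 11, 78]
t=9: [40, 34, 40, 34]
t=10: [87, 74, 87, 74]
t=11: [34, 64, 34, 64]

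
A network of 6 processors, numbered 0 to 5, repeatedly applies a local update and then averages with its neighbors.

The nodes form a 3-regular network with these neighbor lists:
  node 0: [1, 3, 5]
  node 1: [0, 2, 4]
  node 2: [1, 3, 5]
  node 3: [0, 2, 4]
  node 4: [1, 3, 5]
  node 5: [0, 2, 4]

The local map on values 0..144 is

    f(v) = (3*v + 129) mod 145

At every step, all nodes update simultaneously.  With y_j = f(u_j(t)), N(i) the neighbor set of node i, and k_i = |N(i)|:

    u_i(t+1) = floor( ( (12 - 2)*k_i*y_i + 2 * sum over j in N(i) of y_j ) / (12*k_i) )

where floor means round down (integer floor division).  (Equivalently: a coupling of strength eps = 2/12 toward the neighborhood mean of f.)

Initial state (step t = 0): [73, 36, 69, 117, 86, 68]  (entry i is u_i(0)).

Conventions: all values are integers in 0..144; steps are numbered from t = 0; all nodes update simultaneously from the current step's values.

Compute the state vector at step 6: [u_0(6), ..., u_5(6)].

Simulating step by step:
t=0: [73, 36, 69, 117, 86, 68]
t=1: [58, 87, 48, 48, 90, 47]
t=2: [30, 97, 126, 120, 110, 118]
t=3: [74, 117, 72, 54, 32, 49]
t=4: [60, 48, 55, 11, 76, 120]
t=5: [26, 111, 14, 19, 66, 50]
t=6: [62, 29, 32, 41, 42, 118]

Answer: [62, 29, 32, 41, 42, 118]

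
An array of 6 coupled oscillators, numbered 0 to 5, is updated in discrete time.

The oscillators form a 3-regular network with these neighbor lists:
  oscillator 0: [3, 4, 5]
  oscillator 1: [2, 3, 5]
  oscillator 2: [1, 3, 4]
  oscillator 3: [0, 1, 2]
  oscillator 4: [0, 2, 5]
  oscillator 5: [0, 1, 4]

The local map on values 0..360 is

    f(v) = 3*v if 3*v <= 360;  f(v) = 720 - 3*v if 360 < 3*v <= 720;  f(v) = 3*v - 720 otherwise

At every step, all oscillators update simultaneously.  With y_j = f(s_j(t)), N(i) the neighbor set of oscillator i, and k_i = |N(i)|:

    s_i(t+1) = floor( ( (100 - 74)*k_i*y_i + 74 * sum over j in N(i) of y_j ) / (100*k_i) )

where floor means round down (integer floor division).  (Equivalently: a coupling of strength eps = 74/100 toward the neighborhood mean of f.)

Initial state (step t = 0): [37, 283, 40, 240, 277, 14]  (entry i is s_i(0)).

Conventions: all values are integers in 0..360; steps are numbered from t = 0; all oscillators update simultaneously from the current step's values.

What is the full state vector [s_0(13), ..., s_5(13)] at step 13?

Answer: [143, 171, 171, 171, 144, 144]

Derivation:
t=0: [37, 283, 40, 240, 277, 14]
t=1: [66, 73, 90, 88, 96, 97]
t=2: [259, 260, 260, 238, 262, 249]
t=3: [39, 38, 48, 45, 52, 52]
t=4: [140, 136, 137, 127, 143, 136]
t=5: [310, 317, 312, 315, 302, 303]
t=6: [202, 215, 214, 220, 200, 203]
t=7: [101, 80, 83, 81, 105, 105]
t=8: [294, 261, 261, 258, 295, 293]
t=9: [135, 84, 85, 85, 137, 137]
t=10: [297, 267, 267, 269, 297, 296]
t=11: [149, 103, 104, 104, 148, 148]
t=12: [284, 302, 302, 301, 284, 283]
t=13: [143, 171, 171, 171, 144, 144]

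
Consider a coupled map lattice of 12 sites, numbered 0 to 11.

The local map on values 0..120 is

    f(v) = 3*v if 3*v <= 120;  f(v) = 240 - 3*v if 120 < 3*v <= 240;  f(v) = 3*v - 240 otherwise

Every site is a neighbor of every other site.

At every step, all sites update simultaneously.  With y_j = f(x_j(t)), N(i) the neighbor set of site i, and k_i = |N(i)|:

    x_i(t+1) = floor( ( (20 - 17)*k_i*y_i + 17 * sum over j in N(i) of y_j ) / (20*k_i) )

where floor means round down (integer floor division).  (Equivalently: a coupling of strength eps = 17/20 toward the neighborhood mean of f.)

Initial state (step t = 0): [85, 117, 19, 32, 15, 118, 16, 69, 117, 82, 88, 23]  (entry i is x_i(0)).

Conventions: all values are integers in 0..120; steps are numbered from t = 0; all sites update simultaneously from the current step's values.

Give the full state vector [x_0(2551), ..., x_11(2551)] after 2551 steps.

Simulating step by step:
t=0: [85, 117, 19, 32, 15, 118, 16, 69, 117, 82, 88, 23]
t=1: [57, 64, 60, 63, 59, 64, 59, 58, 64, 56, 58, 61]
t=2: [59, 58, 59, 58, 59, 58, 59, 59, 58, 60, 59, 59]
t=3: [63, 63, 63, 63, 63, 63, 63, 63, 63, 63, 63, 63]
t=4: [51, 51, 51, 51, 51, 51, 51, 51, 51, 51, 51, 51]
t=5: [87, 87, 87, 87, 87, 87, 87, 87, 87, 87, 87, 87]
t=6: [21, 21, 21, 21, 21, 21, 21, 21, 21, 21, 21, 21]
t=7: [63, 63, 63, 63, 63, 63, 63, 63, 63, 63, 63, 63]

Answer: [63, 63, 63, 63, 63, 63, 63, 63, 63, 63, 63, 63]
Key observation: The state at step 3, [63, 63, 63, 63, 63, 63, 63, 63, 63, 63, 63, 63], reappears at step 7: the system is in a cycle of period 4 from step 3 on.  Therefore the state at step 2551 equals the state at step 3 + ((2551 - 3) mod 4) = 3, which is [63, 63, 63, 63, 63, 63, 63, 63, 63, 63, 63, 63].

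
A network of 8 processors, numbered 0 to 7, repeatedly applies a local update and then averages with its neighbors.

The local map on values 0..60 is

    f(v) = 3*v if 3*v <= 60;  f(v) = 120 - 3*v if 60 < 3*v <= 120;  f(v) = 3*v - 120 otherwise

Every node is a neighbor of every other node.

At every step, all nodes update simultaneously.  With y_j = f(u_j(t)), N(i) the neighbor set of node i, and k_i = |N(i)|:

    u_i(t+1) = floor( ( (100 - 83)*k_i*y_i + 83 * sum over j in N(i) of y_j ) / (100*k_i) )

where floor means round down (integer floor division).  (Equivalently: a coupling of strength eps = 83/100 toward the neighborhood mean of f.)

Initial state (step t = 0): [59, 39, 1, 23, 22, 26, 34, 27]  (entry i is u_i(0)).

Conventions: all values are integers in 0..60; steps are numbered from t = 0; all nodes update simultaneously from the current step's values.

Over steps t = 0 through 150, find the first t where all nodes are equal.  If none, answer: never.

Simulating step by step:
t=0: [59, 39, 1, 23, 22, 26, 34, 27]  (not all equal)
t=1: [34, 31, 31, 34, 34, 33, 32, 33]  (not all equal)
t=2: [21, 22, 22, 21, 21, 21, 21, 21]  (not all equal)
t=3: [56, 56, 56, 56, 56, 56, 56, 56]  (all equal)

Answer: 3
Key observation: Synchronization is absorbing here: once all nodes are equal they stay equal, and step 3 is the first all-equal step.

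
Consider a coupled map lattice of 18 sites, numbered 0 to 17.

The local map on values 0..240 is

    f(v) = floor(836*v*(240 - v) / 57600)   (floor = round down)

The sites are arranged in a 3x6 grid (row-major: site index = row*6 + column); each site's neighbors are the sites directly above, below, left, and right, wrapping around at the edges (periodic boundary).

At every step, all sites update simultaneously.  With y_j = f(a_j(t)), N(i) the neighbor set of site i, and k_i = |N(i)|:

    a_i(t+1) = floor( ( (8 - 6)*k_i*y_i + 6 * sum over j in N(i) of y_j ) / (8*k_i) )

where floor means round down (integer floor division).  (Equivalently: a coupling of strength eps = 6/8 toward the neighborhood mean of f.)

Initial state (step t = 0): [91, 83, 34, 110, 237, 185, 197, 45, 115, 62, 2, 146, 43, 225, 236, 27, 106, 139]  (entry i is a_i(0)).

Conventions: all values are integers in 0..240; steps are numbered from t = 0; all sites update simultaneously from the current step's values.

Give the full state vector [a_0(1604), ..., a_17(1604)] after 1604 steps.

Answer: [208, 208, 208, 208, 208, 208, 208, 208, 208, 208, 208, 208, 208, 208, 208, 208, 208, 208]
Key observation: The state at step 16, [208, 208, 208, 208, 208, 208, 208, 208, 208, 208, 208, 208, 208, 208, 208, 208, 208, 208], reappears at step 20: the system is in a cycle of period 4 from step 16 on.  Therefore the state at step 1604 equals the state at step 16 + ((1604 - 16) mod 4) = 16, which is [208, 208, 208, 208, 208, 208, 208, 208, 208, 208, 208, 208, 208, 208, 208, 208, 208, 208].

Derivation:
t=0: [91, 83, 34, 110, 237, 185, 197, 45, 115, 62, 2, 146, 43, 225, 236, 27, 106, 139]
t=1: [157, 135, 140, 118, 108, 150, 151, 138, 127, 134, 109, 139, 137, 96, 85, 130, 108, 177]
t=2: [197, 200, 203, 206, 204, 191, 198, 202, 202, 207, 205, 192, 190, 200, 201, 203, 197, 191]
t=3: [125, 114, 109, 104, 113, 126, 124, 114, 108, 104, 112, 125, 126, 118, 111, 108, 115, 132]
t=4: [208, 207, 206, 206, 207, 207, 208, 207, 206, 205, 207, 207, 207, 207, 206, 206, 207, 207]
t=5: [97, 98, 100, 101, 99, 98, 97, 98, 101, 101, 99, 98, 97, 99, 100, 101, 99, 99]
t=6: [201, 201, 202, 202, 202, 201, 201, 201, 202, 202, 202, 201, 201, 201, 202, 202, 202, 201]
t=7: [113, 112, 111, 111, 111, 112, 113, 112, 111, 111, 111, 112, 113, 112, 111, 111, 111, 112]
t=8: [208, 207, 207, 207, 207, 207, 208, 207, 207, 207, 207, 207, 208, 207, 207, 207, 207, 207]
t=9: [97, 98, 99, 99, 99, 98, 97, 98, 99, 99, 99, 98, 97, 98, 99, 99, 99, 98]
t=10: [201, 201, 201, 202, 201, 201, 201, 201, 201, 202, 201, 201, 201, 201, 201, 202, 201, 201]
t=11: [113, 113, 112, 111, 112, 113, 113, 113, 112, 111, 112, 113, 113, 113, 112, 111, 112, 113]
t=12: [208, 208, 207, 207, 207, 208, 208, 208, 207, 207, 207, 208, 208, 208, 207, 207, 207, 208]
t=13: [96, 96, 98, 99, 98, 96, 96, 96, 98, 99, 98, 96, 96, 96, 98, 99, 98, 96]
t=14: [200, 200, 201, 201, 201, 200, 200, 200, 201, 201, 201, 200, 200, 200, 201, 201, 201, 200]
t=15: [116, 115, 113, 113, 113, 115, 116, 115, 113, 113, 113, 115, 116, 115, 113, 113, 113, 115]
t=16: [208, 208, 208, 208, 208, 208, 208, 208, 208, 208, 208, 208, 208, 208, 208, 208, 208, 208]
t=17: [96, 96, 96, 96, 96, 96, 96, 96, 96, 96, 96, 96, 96, 96, 96, 96, 96, 96]
t=18: [200, 200, 200, 200, 200, 200, 200, 200, 200, 200, 200, 200, 200, 200, 200, 200, 200, 200]
t=19: [116, 116, 116, 116, 116, 116, 116, 116, 116, 116, 116, 116, 116, 116, 116, 116, 116, 116]
t=20: [208, 208, 208, 208, 208, 208, 208, 208, 208, 208, 208, 208, 208, 208, 208, 208, 208, 208]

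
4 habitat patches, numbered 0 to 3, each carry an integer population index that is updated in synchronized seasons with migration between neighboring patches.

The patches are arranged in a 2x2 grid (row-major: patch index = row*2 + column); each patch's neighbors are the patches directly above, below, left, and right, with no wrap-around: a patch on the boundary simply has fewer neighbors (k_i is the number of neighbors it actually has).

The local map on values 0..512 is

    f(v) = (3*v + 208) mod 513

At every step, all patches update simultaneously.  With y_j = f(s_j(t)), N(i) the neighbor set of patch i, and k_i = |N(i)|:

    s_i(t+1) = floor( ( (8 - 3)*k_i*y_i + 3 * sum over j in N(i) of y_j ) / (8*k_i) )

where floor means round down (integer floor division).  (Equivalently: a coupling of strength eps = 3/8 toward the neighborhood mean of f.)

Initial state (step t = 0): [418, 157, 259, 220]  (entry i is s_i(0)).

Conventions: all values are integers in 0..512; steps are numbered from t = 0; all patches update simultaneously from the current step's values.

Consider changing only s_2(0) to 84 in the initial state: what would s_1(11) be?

Simulating step by step:
t=0: [418, 157, 84, 220]
t=1: [389, 252, 435, 339]
t=2: [394, 384, 407, 300]
t=3: [365, 292, 335, 189]
t=4: [219, 137, 217, 209]
t=5: [304, 192, 342, 286]
t=6: [148, 194, 155, 114]
t=7: [168, 206, 133, 105]
t=8: [200, 234, 97, 82]
t=9: [352, 388, 452, 451]
t=10: [218, 265, 64, 83]
t=11: [385, 457, 401, 452]

Answer: s_1(11) = 457
Key observation: This trace re-runs the system from the modified initial state.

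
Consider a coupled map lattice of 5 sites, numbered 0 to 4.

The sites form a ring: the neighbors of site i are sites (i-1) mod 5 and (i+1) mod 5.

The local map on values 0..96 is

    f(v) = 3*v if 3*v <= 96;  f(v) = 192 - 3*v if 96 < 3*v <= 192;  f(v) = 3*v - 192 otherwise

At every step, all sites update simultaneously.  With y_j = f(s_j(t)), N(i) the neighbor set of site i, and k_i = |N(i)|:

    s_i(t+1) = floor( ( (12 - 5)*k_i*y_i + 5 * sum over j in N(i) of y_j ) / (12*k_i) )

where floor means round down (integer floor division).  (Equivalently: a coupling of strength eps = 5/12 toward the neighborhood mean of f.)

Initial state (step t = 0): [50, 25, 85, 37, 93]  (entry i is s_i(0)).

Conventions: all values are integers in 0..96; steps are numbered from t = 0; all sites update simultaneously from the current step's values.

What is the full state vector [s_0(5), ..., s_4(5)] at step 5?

Answer: [45, 30, 46, 51, 48]

Derivation:
t=0: [50, 25, 85, 37, 93]
t=1: [58, 65, 69, 78, 76]
t=2: [18, 8, 18, 35, 33]
t=3: [55, 36, 54, 81, 83]
t=4: [45, 60, 45, 47, 49]
t=5: [45, 30, 46, 51, 48]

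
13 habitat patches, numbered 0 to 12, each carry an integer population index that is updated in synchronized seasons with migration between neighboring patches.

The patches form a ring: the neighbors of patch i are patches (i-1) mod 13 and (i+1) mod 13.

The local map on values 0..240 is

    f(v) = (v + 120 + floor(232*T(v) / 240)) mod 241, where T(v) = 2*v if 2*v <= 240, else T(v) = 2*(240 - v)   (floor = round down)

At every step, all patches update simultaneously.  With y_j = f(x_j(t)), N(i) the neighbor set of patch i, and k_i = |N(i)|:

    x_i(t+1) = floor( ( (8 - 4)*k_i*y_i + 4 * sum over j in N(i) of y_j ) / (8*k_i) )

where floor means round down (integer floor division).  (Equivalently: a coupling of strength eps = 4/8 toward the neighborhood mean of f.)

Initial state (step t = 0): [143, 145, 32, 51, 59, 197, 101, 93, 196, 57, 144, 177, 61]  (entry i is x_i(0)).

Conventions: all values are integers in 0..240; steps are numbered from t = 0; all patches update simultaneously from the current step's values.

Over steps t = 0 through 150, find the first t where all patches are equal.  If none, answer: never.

Simulating step by step:
t=0: [143, 145, 32, 51, 59, 197, 101, 93, 196, 57, 144, 177, 61]  (not all equal)
t=1: [170, 209, 165, 80, 72, 136, 165, 159, 129, 115, 159, 154, 125]  (not all equal)
t=2: [185, 166, 159, 126, 127, 177, 197, 199, 213, 212, 200, 204, 208]  (not all equal)
t=3: [169, 185, 200, 217, 212, 184, 163, 154, 147, 147, 152, 152, 154]  (not all equal)
t=4: [184, 170, 155, 145, 150, 169, 187, 198, 203, 204, 202, 200, 196]  (not all equal)
t=5: [171, 184, 196, 203, 199, 185, 169, 159, 154, 152, 154, 156, 161]  (not all equal)
t=6: [182, 171, 161, 155, 159, 170, 183, 193, 198, 200, 199, 196, 191]  (not all equal)
t=7: [173, 182, 191, 195, 192, 183, 172, 163, 158, 156, 157, 160, 165]  (not all equal)
t=8: [181, 172, 165, 162, 164, 172, 181, 189, 194, 196, 195, 192, 188]  (not all equal)
t=9: [174, 181, 187, 190, 187, 181, 174, 166, 162, 160, 161, 163, 167]  (not all equal)
t=10: [180, 174, 168, 166, 168, 174, 180, 186, 190, 192, 191, 189, 186]  (not all equal)
t=11: [174, 180, 185, 187, 185, 180, 174, 169, 165, 163, 164, 166, 169]  (not all equal)
t=12: [180, 175, 170, 169, 170, 175, 180, 184, 188, 189, 189, 187, 184]  (not all equal)
t=13: [175, 179, 183, 184, 183, 179, 175, 171, 167, 166, 166, 168, 171]  (not all equal)
t=14: [179, 175, 172, 171, 172, 175, 179, 183, 186, 187, 187, 185, 182]  (not all equal)
t=15: [175, 178, 181, 182, 181, 178, 175, 172, 169, 168, 168, 170, 172]  (not all equal)
t=16: [179, 176, 174, 173, 174, 176, 179, 182, 184, 185, 185, 184, 181]  (not all equal)
t=17: [175, 177, 179, 180, 179, 177, 175, 173, 171, 170, 170, 171, 173]  (not all equal)
t=18: [179, 177, 175, 175, 175, 177, 179, 181, 182, 183, 183, 182, 181]  (not all equal)
t=19: [175, 177, 178, 179, 178, 177, 175, 174, 173, 172, 172, 173, 174]  (not all equal)
t=20: [178, 177, 176, 175, 176, 177, 178, 180, 181, 181, 181, 181, 180]  (not all equal)
t=21: [176, 177, 178, 178, 178, 177, 176, 175, 174, 174, 174, 174, 175]  (not all equal)
t=22: [178, 177, 176, 176, 176, 177, 178, 179, 179, 180, 180, 179, 179]  (not all equal)
t=23: [176, 177, 177, 178, 177, 177, 176, 175, 175, 175, 175, 175, 175]  (not all equal)
t=24: [178, 177, 176, 176, 176, 177, 178, 178, 179, 179, 179, 179, 178]  (not all equal)
t=25: [176, 177, 177, 178, 177, 177, 176, 175, 175, 175, 175, 175, 175]  (not all equal)

Answer: never
Key observation: The state at step 23 reappears at step 25 — the system is in a cycle of period 2 from step 23 on.  No step 0..25 is synchronized, and the cycle repeats forever, so no step up to 150 (or ever) has all patches equal.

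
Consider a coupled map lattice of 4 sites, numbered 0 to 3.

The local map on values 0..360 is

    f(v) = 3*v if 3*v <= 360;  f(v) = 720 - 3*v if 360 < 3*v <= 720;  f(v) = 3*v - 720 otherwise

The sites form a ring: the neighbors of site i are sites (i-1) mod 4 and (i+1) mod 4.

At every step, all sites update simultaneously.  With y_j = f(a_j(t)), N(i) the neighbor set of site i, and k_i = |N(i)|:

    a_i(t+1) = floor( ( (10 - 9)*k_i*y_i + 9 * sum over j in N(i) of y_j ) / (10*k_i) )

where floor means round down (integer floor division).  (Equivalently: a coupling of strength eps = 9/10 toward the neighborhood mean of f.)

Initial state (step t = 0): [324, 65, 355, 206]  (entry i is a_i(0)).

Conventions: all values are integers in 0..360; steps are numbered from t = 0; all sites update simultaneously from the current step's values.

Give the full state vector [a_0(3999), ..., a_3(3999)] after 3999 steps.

Answer: [108, 108, 108, 108]
Key observation: The state at step 25, [252, 252, 252, 252], reappears at step 29: the system is in a cycle of period 4 from step 25 on.  Therefore the state at step 3999 equals the state at step 25 + ((3999 - 25) mod 4) = 27, which is [108, 108, 108, 108].

Derivation:
t=0: [324, 65, 355, 206]
t=1: [158, 288, 168, 278]
t=2: [140, 222, 137, 219]
t=3: [82, 279, 83, 280]
t=4: [131, 234, 131, 234]
t=5: [48, 296, 48, 296]
t=6: [165, 146, 165, 146]
t=7: [276, 230, 276, 230]
t=8: [37, 100, 37, 100]
t=9: [281, 129, 281, 129]
t=10: [312, 144, 312, 144]
t=11: [280, 223, 280, 223]
t=12: [57, 113, 57, 113]
t=13: [322, 187, 322, 187]
t=14: [167, 237, 167, 237]
t=15: [30, 198, 30, 198]
t=16: [122, 93, 122, 93]
t=17: [286, 346, 286, 346]
t=18: [300, 156, 300, 156]
t=19: [244, 187, 244, 187]
t=20: [144, 26, 144, 26]
t=21: [99, 267, 99, 267]
t=22: [102, 275, 102, 275]
t=23: [125, 285, 125, 285]
t=24: [156, 324, 156, 324]
t=25: [252, 252, 252, 252]
t=26: [36, 36, 36, 36]
t=27: [108, 108, 108, 108]
t=28: [324, 324, 324, 324]
t=29: [252, 252, 252, 252]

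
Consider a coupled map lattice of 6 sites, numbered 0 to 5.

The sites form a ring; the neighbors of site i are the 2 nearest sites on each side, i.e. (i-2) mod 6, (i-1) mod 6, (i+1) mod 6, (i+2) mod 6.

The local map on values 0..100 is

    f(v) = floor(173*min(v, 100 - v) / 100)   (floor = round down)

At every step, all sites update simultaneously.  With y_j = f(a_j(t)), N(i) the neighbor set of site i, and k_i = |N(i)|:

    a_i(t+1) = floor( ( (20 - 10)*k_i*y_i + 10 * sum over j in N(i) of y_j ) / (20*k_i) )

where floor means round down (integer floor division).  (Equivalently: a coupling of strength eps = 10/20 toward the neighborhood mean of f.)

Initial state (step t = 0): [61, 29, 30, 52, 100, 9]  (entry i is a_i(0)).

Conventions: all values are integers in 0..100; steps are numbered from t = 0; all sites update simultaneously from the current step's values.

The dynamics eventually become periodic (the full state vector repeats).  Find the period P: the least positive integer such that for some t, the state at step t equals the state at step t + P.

Simulating step by step:
t=0: [61, 29, 30, 52, 100, 9]
t=1: [48, 52, 50, 56, 27, 32]
t=2: [75, 79, 79, 71, 60, 63]
t=3: [47, 42, 42, 50, 58, 56]
t=4: [77, 75, 74, 79, 75, 76]
t=5: [40, 41, 42, 39, 41, 40]
t=6: [69, 69, 70, 68, 69, 69]
t=7: [52, 53, 52, 53, 53, 53]
t=8: [82, 81, 82, 81, 81, 81]
t=9: [31, 31, 31, 31, 31, 31]
t=10: [53, 53, 53, 53, 53, 53]
t=11: [81, 81, 81, 81, 81, 81]
t=12: [32, 32, 32, 32, 32, 32]
t=13: [55, 55, 55, 55, 55, 55]
t=14: [77, 77, 77, 77, 77, 77]
t=15: [39, 39, 39, 39, 39, 39]
t=16: [67, 67, 67, 67, 67, 67]
t=17: [57, 57, 57, 57, 57, 57]
t=18: [74, 74, 74, 74, 74, 74]
t=19: [44, 44, 44, 44, 44, 44]
t=20: [76, 76, 76, 76, 76, 76]
t=21: [41, 41, 41, 41, 41, 41]
t=22: [70, 70, 70, 70, 70, 70]
t=23: [51, 51, 51, 51, 51, 51]
t=24: [84, 84, 84, 84, 84, 84]
t=25: [27, 27, 27, 27, 27, 27]
t=26: [46, 46, 46, 46, 46, 46]
t=27: [79, 79, 79, 79, 79, 79]
t=28: [36, 36, 36, 36, 36, 36]
t=29: [62, 62, 62, 62, 62, 62]
t=30: [65, 65, 65, 65, 65, 65]
t=31: [60, 60, 60, 60, 60, 60]
t=32: [69, 69, 69, 69, 69, 69]
t=33: [53, 53, 53, 53, 53, 53]

Answer: 23
Key observation: The state at step 10, [53, 53, 53, 53, 53, 53], reappears at step 33 — and no state repeats earlier — so the cycle the system enters has period 23.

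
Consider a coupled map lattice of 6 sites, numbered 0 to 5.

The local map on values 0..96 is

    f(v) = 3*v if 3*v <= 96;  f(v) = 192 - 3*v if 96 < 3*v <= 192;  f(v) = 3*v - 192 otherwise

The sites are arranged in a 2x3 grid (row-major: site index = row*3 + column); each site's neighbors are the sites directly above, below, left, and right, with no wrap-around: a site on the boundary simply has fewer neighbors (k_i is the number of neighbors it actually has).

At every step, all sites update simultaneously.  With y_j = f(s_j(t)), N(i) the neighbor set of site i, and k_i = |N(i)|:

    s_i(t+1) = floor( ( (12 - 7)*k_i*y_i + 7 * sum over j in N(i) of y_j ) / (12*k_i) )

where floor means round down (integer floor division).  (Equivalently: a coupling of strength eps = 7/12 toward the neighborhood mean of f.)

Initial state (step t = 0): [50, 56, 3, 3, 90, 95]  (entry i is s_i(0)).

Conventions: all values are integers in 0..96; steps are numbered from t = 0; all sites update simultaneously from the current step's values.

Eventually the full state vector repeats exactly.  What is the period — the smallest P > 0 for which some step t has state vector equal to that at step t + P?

Answer: 2
Key observation: The state at step 50, [24, 25, 24, 24, 25, 24], reappears at step 52 — and no state repeats earlier — so the cycle the system enters has period 2.

Derivation:
t=0: [50, 56, 3, 3, 90, 95]
t=1: [27, 35, 37, 38, 57, 64]
t=2: [81, 71, 59, 62, 40, 29]
t=3: [29, 35, 37, 38, 52, 61]
t=4: [84, 75, 61, 68, 48, 37]
t=5: [38, 36, 37, 36, 44, 50]
t=6: [81, 77, 70, 75, 65, 58]
t=7: [42, 30, 24, 29, 18, 13]
t=8: [79, 74, 67, 71, 64, 53]
t=9: [33, 23, 22, 21, 16, 16]
t=10: [77, 69, 61, 67, 55, 53]
t=11: [23, 20, 17, 23, 22, 24]
t=12: [66, 61, 59, 68, 66, 64]
t=13: [8, 9, 8, 8, 6, 6]
t=14: [24, 24, 23, 22, 20, 19]
t=15: [70, 69, 66, 66, 62, 61]
t=16: [13, 12, 9, 9, 8, 7]
t=17: [34, 32, 27, 29, 26, 23]
t=18: [90, 88, 81, 85, 81, 75]
t=19: [71, 65, 51, 63, 53, 43]
t=20: [10, 19, 35, 17, 27, 47]
t=21: [44, 62, 67, 53, 64, 70]
t=22: [36, 15, 10, 31, 11, 10]
t=23: [75, 47, 34, 72, 46, 30]
t=24: [35, 55, 78, 35, 54, 79]
t=25: [69, 42, 38, 70, 43, 39]
t=26: [30, 57, 73, 30, 57, 72]
t=27: [69, 35, 24, 69, 35, 24]
t=28: [36, 70, 76, 36, 70, 76]
t=29: [64, 34, 30, 64, 34, 30]
t=30: [26, 72, 90, 26, 72, 90]
t=31: [62, 45, 62, 62, 45, 62]
t=32: [20, 37, 20, 20, 37, 20]
t=33: [66, 72, 66, 66, 72, 66]
t=34: [11, 17, 11, 11, 17, 11]
t=35: [38, 44, 38, 38, 44, 38]
t=36: [72, 67, 72, 72, 67, 72]
t=37: [19, 14, 19, 19, 14, 19]
t=38: [52, 47, 52, 52, 47, 52]
t=39: [40, 45, 40, 40, 45, 40]
t=40: [67, 62, 67, 67, 62, 67]
t=41: [8, 7, 8, 8, 7, 8]
t=42: [23, 22, 23, 23, 22, 23]
t=43: [68, 67, 68, 68, 67, 68]
t=44: [11, 10, 11, 11, 10, 11]
t=45: [32, 31, 32, 32, 31, 32]
t=46: [95, 94, 95, 95, 94, 95]
t=47: [92, 91, 92, 92, 91, 92]
t=48: [83, 82, 83, 83, 82, 83]
t=49: [56, 55, 56, 56, 55, 56]
t=50: [24, 25, 24, 24, 25, 24]
t=51: [72, 73, 72, 72, 73, 72]
t=52: [24, 25, 24, 24, 25, 24]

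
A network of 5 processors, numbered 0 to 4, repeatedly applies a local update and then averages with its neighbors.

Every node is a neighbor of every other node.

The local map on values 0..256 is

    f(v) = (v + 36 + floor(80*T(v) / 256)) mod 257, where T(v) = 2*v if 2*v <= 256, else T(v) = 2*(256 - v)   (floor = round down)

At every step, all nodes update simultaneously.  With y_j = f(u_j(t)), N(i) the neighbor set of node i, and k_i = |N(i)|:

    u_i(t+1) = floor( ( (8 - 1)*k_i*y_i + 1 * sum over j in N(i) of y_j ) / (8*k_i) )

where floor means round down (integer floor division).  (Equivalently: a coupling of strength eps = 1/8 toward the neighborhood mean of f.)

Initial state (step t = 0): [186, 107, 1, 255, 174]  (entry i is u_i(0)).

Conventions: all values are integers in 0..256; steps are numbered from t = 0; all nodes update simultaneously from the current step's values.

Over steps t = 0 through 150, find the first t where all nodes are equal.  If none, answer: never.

Answer: never
Key observation: The state at step 27 reappears at step 34 — the system is in a cycle of period 7 from step 27 on.  No step 0..34 is synchronized, and the cycle repeats forever, so no step up to 150 (or ever) has all nodes equal.

Derivation:
t=0: [186, 107, 1, 255, 174]  (not all equal)
t=1: [15, 185, 40, 37, 12]  (not all equal)
t=2: [60, 16, 95, 91, 56]  (not all equal)
t=3: [133, 74, 182, 176, 128]  (not all equal)
t=4: [227, 152, 26, 24, 226]  (not all equal)
t=5: [34, 227, 79, 77, 33]  (not all equal)
t=6: [93, 36, 154, 152, 91]  (not all equal)
t=7: [188, 109, 243, 243, 184]  (not all equal)
t=8: [16, 188, 34, 34, 15]  (not all equal)
t=9: [62, 17, 86, 86, 60]  (not all equal)
t=10: [136, 74, 168, 168, 133]  (not all equal)
t=11: [228, 152, 22, 22, 227]  (not all equal)
t=12: [34, 227, 73, 73, 34]  (not all equal)
t=13: [92, 36, 146, 146, 92]  (not all equal)
t=14: [186, 109, 241, 241, 186]  (not all equal)
t=15: [15, 188, 33, 33, 15]  (not all equal)
t=16: [60, 17, 84, 84, 60]  (not all equal)
t=17: [133, 74, 166, 166, 133]  (not all equal)
t=18: [226, 151, 21, 21, 226]  (not all equal)
t=19: [33, 226, 72, 72, 33]  (not all equal)
t=20: [90, 35, 144, 144, 90]  (not all equal)
t=21: [183, 107, 240, 240, 183]  (not all equal)
t=22: [14, 185, 33, 33, 14]  (not all equal)
t=23: [58, 16, 84, 84, 58]  (not all equal)
t=24: [130, 73, 165, 165, 130]  (not all equal)
t=25: [225, 150, 20, 20, 225]  (not all equal)
t=26: [32, 226, 70, 70, 32]  (not all equal)
t=27: [89, 34, 141, 141, 89]  (not all equal)
t=28: [181, 106, 238, 238, 181]  (not all equal)
t=29: [13, 184, 32, 32, 13]  (not all equal)
t=30: [57, 16, 83, 83, 57]  (not all equal)
t=31: [128, 72, 164, 164, 128]  (not all equal)
t=32: [225, 149, 20, 20, 225]  (not all equal)
t=33: [32, 225, 70, 70, 32]  (not all equal)
t=34: [89, 34, 141, 141, 89]  (not all equal)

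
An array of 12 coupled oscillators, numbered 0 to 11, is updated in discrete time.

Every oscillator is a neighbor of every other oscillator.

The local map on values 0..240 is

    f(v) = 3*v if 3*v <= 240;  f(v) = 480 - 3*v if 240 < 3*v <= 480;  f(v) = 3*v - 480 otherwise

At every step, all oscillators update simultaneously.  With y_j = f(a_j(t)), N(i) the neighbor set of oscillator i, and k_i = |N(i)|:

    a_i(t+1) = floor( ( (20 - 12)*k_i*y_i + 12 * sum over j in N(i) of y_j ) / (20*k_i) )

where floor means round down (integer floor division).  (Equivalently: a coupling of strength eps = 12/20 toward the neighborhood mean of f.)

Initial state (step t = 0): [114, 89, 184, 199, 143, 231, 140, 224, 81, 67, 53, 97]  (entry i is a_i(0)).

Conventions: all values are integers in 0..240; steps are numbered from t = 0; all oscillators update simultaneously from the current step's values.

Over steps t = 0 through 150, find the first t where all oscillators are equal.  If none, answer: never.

Simulating step by step:
t=0: [114, 89, 184, 199, 143, 231, 140, 224, 81, 67, 53, 97]  (not all equal)
t=1: [148, 174, 125, 140, 118, 174, 121, 166, 182, 169, 155, 165]  (not all equal)
t=2: [48, 51, 72, 57, 80, 51, 76, 42, 59, 45, 41, 41]  (not all equal)
t=3: [158, 161, 183, 167, 191, 161, 187, 152, 169, 155, 150, 150]  (not all equal)
t=4: [24, 22, 45, 29, 54, 22, 49, 30, 31, 27, 32, 32]  (not all equal)
t=5: [89, 87, 111, 95, 120, 87, 115, 96, 97, 92, 98, 98]  (not all equal)
t=6: [193, 195, 171, 187, 161, 195, 166, 186, 185, 190, 184, 184]  (not all equal)
t=7: [79, 81, 56, 73, 46, 81, 51, 72, 71, 76, 70, 70]  (not all equal)
t=8: [216, 216, 192, 210, 182, 216, 187, 209, 208, 213, 207, 207]  (not all equal)
t=9: [146, 146, 122, 140, 111, 146, 116, 139, 138, 143, 137, 137]  (not all equal)
t=10: [63, 63, 88, 69, 99, 63, 94, 70, 71, 66, 72, 72]  (not all equal)
t=11: [197, 197, 206, 203, 195, 197, 200, 204, 205, 200, 206, 206]  (not all equal)
t=12: [119, 119, 128, 125, 117, 119, 122, 126, 127, 122, 128, 128]  (not all equal)
t=13: [114, 114, 105, 108, 116, 114, 111, 107, 106, 111, 105, 105]  (not all equal)
t=14: [146, 146, 155, 152, 144, 146, 149, 153, 154, 149, 155, 155]  (not all equal)
t=15: [33, 33, 24, 27, 35, 33, 30, 26, 25, 30, 24, 24]  (not all equal)
t=16: [90, 90, 81, 84, 92, 90, 87, 83, 82, 87, 81, 81]  (not all equal)
t=17: [218, 218, 227, 224, 216, 218, 221, 225, 226, 221, 227, 227]  (not all equal)
t=18: [182, 182, 191, 188, 180, 182, 185, 189, 190, 185, 191, 191]  (not all equal)
t=19: [74, 74, 83, 80, 72, 74, 77, 81, 82, 77, 83, 83]  (not all equal)
t=20: [226, 226, 229, 232, 224, 226, 229, 231, 230, 229, 229, 229]  (not all equal)
t=21: [202, 202, 205, 208, 200, 202, 205, 207, 206, 205, 205, 205]  (not all equal)
t=22: [130, 130, 133, 136, 128, 130, 133, 135, 134, 133, 133, 133]  (not all equal)
t=23: [85, 85, 82, 79, 87, 85, 82, 80, 81, 82, 82, 82]  (not all equal)
t=24: [229, 229, 232, 233, 227, 229, 232, 234, 233, 232, 232, 232]  (not all equal)
t=25: [211, 211, 214, 215, 209, 211, 214, 216, 215, 214, 214, 214]  (not all equal)
t=26: [157, 157, 160, 161, 155, 157, 160, 162, 161, 160, 160, 160]  (not all equal)
t=27: [6, 6, 2, 3, 8, 6, 2, 5, 3, 2, 2, 2]  (not all equal)
t=28: [13, 13, 9, 10, 15, 13, 9, 12, 10, 9, 9, 9]  (not all equal)
t=29: [34, 34, 30, 31, 36, 34, 30, 33, 31, 30, 30, 30]  (not all equal)
t=30: [97, 97, 93, 94, 99, 97, 93, 96, 94, 93, 93, 93]  (not all equal)
t=31: [193, 193, 197, 196, 191, 193, 197, 194, 196, 197, 197, 197]  (not all equal)
t=32: [103, 103, 107, 106, 101, 103, 107, 104, 106, 107, 107, 107]  (not all equal)
t=33: [166, 166, 162, 163, 168, 166, 162, 165, 163, 162, 162, 162]  (not all equal)
t=34: [13, 13, 9, 10, 15, 13, 9, 12, 10, 9, 9, 9]  (not all equal)

Answer: never
Key observation: The state at step 28 reappears at step 34 — the system is in a cycle of period 6 from step 28 on.  No step 0..34 is synchronized, and the cycle repeats forever, so no step up to 150 (or ever) has all oscillators equal.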